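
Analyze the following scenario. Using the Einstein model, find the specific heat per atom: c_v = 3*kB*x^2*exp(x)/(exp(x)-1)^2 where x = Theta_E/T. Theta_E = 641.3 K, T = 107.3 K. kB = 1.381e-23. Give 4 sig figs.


Step 1: x = Theta_E/T = 641.3/107.3 = 5.977
Step 2: x^2 = 35.72
Step 3: exp(x) = 394.1
Step 4: c_v = 3*1.381e-23*35.72*394.1/(394.1-1)^2 = 3.774e-24

3.774e-24


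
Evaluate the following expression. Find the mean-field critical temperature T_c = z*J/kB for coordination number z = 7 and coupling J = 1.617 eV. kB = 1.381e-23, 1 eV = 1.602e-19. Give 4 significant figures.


Step 1: z*J = 7*1.617 = 11.32 eV
Step 2: Convert to Joules: 11.32*1.602e-19 = 1.813e-18 J
Step 3: T_c = 1.813e-18 / 1.381e-23 = 1.313e+05 K

1.313e+05


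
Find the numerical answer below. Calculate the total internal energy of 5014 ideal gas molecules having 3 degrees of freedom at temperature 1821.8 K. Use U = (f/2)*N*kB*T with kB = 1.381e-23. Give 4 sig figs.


Step 1: f/2 = 3/2 = 1.5
Step 2: N*kB*T = 5014*1.381e-23*1821.8 = 1.261e-16
Step 3: U = 1.5 * 1.261e-16 = 1.892e-16 J

1.892e-16


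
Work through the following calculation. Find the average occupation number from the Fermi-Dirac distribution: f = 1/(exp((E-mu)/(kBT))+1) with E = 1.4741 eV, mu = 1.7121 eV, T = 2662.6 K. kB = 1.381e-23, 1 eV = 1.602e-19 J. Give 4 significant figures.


Step 1: (E - mu) = 1.4741 - 1.7121 = -0.238 eV
Step 2: Convert: (E-mu)*eV = -3.813e-20 J
Step 3: x = (E-mu)*eV/(kB*T) = -1.037
Step 4: f = 1/(exp(-1.037)+1) = 0.7383

0.7383


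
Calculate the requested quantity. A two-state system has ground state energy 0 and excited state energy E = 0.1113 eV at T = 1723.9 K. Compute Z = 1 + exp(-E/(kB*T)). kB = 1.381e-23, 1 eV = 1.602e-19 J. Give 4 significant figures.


Step 1: Compute beta*E = E*eV/(kB*T) = 0.1113*1.602e-19/(1.381e-23*1723.9) = 0.7489
Step 2: exp(-beta*E) = exp(-0.7489) = 0.4729
Step 3: Z = 1 + 0.4729 = 1.473

1.473


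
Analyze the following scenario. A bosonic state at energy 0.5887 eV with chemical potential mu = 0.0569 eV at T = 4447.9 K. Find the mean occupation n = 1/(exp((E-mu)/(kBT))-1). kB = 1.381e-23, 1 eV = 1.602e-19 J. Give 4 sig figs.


Step 1: (E - mu) = 0.5318 eV
Step 2: x = (E-mu)*eV/(kB*T) = 0.5318*1.602e-19/(1.381e-23*4447.9) = 1.387
Step 3: exp(x) = 4.003
Step 4: n = 1/(exp(x)-1) = 0.333

0.333


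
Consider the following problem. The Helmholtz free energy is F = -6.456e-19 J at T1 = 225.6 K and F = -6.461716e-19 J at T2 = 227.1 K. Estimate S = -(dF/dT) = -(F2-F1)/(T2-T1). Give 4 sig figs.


Step 1: dF = F2 - F1 = -6.461716e-19 - (-6.456e-19) = -5.716e-22 J
Step 2: dT = T2 - T1 = 227.1 - 225.6 = 1.5 K
Step 3: S = -dF/dT = -(-5.716e-22)/1.5 = 3.811e-22 J/K

3.811e-22


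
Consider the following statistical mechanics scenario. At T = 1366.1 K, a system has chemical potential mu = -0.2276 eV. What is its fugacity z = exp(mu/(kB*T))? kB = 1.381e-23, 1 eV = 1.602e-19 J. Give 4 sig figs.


Step 1: Convert mu to Joules: -0.2276*1.602e-19 = -3.646e-20 J
Step 2: kB*T = 1.381e-23*1366.1 = 1.887e-20 J
Step 3: mu/(kB*T) = -1.933
Step 4: z = exp(-1.933) = 0.1448

0.1448


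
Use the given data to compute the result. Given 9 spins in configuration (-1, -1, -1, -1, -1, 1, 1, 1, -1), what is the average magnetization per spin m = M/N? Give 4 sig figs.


Step 1: Count up spins (+1): 3, down spins (-1): 6
Step 2: Total magnetization M = 3 - 6 = -3
Step 3: m = M/N = -3/9 = -0.3333

-0.3333


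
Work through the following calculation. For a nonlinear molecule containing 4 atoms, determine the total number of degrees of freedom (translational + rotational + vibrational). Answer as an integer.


Step 1: Translational DOF = 3
Step 2: Rotational DOF (nonlinear) = 3
Step 3: Vibrational DOF = 3*4 - 6 = 6
Step 4: Total = 3 + 3 + 6 = 12

12


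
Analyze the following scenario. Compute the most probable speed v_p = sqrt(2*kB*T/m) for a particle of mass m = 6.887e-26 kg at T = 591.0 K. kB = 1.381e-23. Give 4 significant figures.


Step 1: Numerator = 2*kB*T = 2*1.381e-23*591.0 = 1.632e-20
Step 2: Ratio = 1.632e-20 / 6.887e-26 = 2.37e+05
Step 3: v_p = sqrt(2.37e+05) = 486.8 m/s

486.8


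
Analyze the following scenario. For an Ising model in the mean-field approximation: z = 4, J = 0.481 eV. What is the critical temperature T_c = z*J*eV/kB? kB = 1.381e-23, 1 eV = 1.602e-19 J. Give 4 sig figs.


Step 1: z*J = 4*0.481 = 1.924 eV
Step 2: Convert to Joules: 1.924*1.602e-19 = 3.082e-19 J
Step 3: T_c = 3.082e-19 / 1.381e-23 = 2.232e+04 K

2.232e+04


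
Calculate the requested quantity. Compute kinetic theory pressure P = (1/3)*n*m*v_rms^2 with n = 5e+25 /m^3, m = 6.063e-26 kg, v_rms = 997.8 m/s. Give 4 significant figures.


Step 1: v_rms^2 = 997.8^2 = 9.956e+05
Step 2: n*m = 5e+25*6.063e-26 = 3.032
Step 3: P = (1/3)*3.032*9.956e+05 = 1.006e+06 Pa

1.006e+06


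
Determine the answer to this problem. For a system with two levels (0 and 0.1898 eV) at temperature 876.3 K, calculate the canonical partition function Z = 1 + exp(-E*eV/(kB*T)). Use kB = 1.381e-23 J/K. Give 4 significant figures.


Step 1: Compute beta*E = E*eV/(kB*T) = 0.1898*1.602e-19/(1.381e-23*876.3) = 2.513
Step 2: exp(-beta*E) = exp(-2.513) = 0.08106
Step 3: Z = 1 + 0.08106 = 1.081

1.081


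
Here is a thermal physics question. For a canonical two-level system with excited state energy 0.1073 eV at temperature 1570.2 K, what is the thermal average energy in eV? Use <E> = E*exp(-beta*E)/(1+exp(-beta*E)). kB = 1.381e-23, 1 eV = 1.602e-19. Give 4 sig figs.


Step 1: beta*E = 0.1073*1.602e-19/(1.381e-23*1570.2) = 0.7927
Step 2: exp(-beta*E) = 0.4526
Step 3: <E> = 0.1073*0.4526/(1+0.4526) = 0.03343 eV

0.03343


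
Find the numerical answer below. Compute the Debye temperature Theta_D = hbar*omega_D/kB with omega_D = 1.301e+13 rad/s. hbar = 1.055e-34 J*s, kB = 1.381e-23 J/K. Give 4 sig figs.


Step 1: hbar*omega_D = 1.055e-34 * 1.301e+13 = 1.373e-21 J
Step 2: Theta_D = 1.373e-21 / 1.381e-23
Step 3: Theta_D = 99.39 K

99.39


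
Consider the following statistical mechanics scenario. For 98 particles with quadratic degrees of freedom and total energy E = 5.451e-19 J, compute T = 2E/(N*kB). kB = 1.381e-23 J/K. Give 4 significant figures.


Step 1: Numerator = 2*E = 2*5.451e-19 = 1.09e-18 J
Step 2: Denominator = N*kB = 98*1.381e-23 = 1.353e-21
Step 3: T = 1.09e-18 / 1.353e-21 = 805.5 K

805.5


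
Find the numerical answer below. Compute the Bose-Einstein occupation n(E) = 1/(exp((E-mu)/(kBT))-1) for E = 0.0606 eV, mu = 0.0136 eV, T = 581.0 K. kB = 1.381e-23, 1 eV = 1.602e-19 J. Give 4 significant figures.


Step 1: (E - mu) = 0.047 eV
Step 2: x = (E-mu)*eV/(kB*T) = 0.047*1.602e-19/(1.381e-23*581.0) = 0.9384
Step 3: exp(x) = 2.556
Step 4: n = 1/(exp(x)-1) = 0.6427

0.6427


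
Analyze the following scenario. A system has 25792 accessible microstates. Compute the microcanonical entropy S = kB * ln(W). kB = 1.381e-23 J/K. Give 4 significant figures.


Step 1: ln(W) = ln(25792) = 10.16
Step 2: S = kB * ln(W) = 1.381e-23 * 10.16
Step 3: S = 1.403e-22 J/K

1.403e-22


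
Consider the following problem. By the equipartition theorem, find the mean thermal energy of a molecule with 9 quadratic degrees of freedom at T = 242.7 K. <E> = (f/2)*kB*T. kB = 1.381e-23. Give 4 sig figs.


Step 1: f/2 = 9/2 = 4.5
Step 2: kB*T = 1.381e-23 * 242.7 = 3.352e-21
Step 3: <E> = 4.5 * 3.352e-21 = 1.508e-20 J

1.508e-20


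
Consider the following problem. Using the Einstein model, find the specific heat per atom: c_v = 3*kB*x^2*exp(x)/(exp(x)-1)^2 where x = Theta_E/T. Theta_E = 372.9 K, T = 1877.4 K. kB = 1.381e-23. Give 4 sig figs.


Step 1: x = Theta_E/T = 372.9/1877.4 = 0.1986
Step 2: x^2 = 0.03945
Step 3: exp(x) = 1.22
Step 4: c_v = 3*1.381e-23*0.03945*1.22/(1.22-1)^2 = 4.129e-23

4.129e-23


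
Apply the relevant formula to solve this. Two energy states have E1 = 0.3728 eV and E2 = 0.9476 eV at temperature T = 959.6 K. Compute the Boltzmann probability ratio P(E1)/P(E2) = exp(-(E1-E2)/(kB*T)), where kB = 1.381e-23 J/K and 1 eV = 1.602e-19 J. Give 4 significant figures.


Step 1: Compute energy difference dE = E1 - E2 = 0.3728 - 0.9476 = -0.5748 eV
Step 2: Convert to Joules: dE_J = -0.5748 * 1.602e-19 = -9.208e-20 J
Step 3: Compute exponent = -dE_J / (kB * T) = -(-9.208e-20) / (1.381e-23 * 959.6) = 6.949
Step 4: P(E1)/P(E2) = exp(6.949) = 1042

1042


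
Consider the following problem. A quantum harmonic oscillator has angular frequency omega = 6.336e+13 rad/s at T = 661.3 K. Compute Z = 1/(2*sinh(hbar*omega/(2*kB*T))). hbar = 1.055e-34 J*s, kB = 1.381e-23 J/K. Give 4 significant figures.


Step 1: Compute x = hbar*omega/(kB*T) = 1.055e-34*6.336e+13/(1.381e-23*661.3) = 0.7319
Step 2: x/2 = 0.366
Step 3: sinh(x/2) = 0.3742
Step 4: Z = 1/(2*0.3742) = 1.336

1.336


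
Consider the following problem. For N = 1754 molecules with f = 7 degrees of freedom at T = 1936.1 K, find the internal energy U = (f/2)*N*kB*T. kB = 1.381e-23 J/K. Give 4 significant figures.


Step 1: f/2 = 7/2 = 3.5
Step 2: N*kB*T = 1754*1.381e-23*1936.1 = 4.69e-17
Step 3: U = 3.5 * 4.69e-17 = 1.641e-16 J

1.641e-16


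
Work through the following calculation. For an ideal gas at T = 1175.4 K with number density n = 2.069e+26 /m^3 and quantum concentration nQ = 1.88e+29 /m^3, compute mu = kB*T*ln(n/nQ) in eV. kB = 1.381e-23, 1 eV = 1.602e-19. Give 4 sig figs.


Step 1: n/nQ = 2.069e+26/1.88e+29 = 0.001101
Step 2: ln(n/nQ) = -6.812
Step 3: mu = kB*T*ln(n/nQ) = 1.623e-20*-6.812 = -1.106e-19 J
Step 4: Convert to eV: -1.106e-19/1.602e-19 = -0.6902 eV

-0.6902


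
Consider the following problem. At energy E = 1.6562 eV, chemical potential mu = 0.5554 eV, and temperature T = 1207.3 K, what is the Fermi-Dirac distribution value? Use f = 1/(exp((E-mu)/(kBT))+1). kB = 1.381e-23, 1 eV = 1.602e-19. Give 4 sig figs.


Step 1: (E - mu) = 1.6562 - 0.5554 = 1.101 eV
Step 2: Convert: (E-mu)*eV = 1.763e-19 J
Step 3: x = (E-mu)*eV/(kB*T) = 10.58
Step 4: f = 1/(exp(10.58)+1) = 2.55e-05

2.55e-05


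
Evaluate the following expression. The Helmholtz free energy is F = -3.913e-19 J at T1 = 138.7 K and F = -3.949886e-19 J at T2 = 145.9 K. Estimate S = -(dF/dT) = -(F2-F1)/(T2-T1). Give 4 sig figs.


Step 1: dF = F2 - F1 = -3.949886e-19 - (-3.913e-19) = -3.6886e-21 J
Step 2: dT = T2 - T1 = 145.9 - 138.7 = 7.2 K
Step 3: S = -dF/dT = -(-3.6886e-21)/7.2 = 5.123e-22 J/K

5.123e-22


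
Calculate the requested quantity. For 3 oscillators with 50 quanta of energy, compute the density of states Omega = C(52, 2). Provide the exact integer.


Step 1: Use binomial coefficient C(52, 2)
Step 2: Numerator = 52! / 50!
Step 3: Denominator = 2!
Step 4: Omega = 1326

1326


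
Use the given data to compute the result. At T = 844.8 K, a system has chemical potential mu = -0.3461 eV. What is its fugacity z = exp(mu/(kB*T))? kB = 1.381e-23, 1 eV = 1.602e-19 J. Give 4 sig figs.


Step 1: Convert mu to Joules: -0.3461*1.602e-19 = -5.545e-20 J
Step 2: kB*T = 1.381e-23*844.8 = 1.167e-20 J
Step 3: mu/(kB*T) = -4.752
Step 4: z = exp(-4.752) = 0.008631

0.008631


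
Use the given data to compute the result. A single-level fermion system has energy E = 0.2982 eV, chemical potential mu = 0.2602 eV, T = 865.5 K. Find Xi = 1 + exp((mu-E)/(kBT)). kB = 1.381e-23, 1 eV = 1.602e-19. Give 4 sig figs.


Step 1: (mu - E) = 0.2602 - 0.2982 = -0.038 eV
Step 2: x = (mu-E)*eV/(kB*T) = -0.038*1.602e-19/(1.381e-23*865.5) = -0.5093
Step 3: exp(x) = 0.6009
Step 4: Xi = 1 + 0.6009 = 1.601

1.601


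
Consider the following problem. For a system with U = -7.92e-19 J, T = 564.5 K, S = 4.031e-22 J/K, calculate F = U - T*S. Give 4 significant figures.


Step 1: T*S = 564.5 * 4.031e-22 = 2.275e-19 J
Step 2: F = U - T*S = -7.92e-19 - 2.275e-19
Step 3: F = -1.02e-18 J

-1.02e-18


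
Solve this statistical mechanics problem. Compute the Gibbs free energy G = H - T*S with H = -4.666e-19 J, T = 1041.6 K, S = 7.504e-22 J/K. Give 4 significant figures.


Step 1: T*S = 1041.6 * 7.504e-22 = 7.816e-19 J
Step 2: G = H - T*S = -4.666e-19 - 7.816e-19
Step 3: G = -1.248e-18 J

-1.248e-18


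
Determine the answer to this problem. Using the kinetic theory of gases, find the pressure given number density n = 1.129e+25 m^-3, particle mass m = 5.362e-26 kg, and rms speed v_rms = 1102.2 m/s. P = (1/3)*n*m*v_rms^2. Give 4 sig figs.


Step 1: v_rms^2 = 1102.2^2 = 1.215e+06
Step 2: n*m = 1.129e+25*5.362e-26 = 0.6054
Step 3: P = (1/3)*0.6054*1.215e+06 = 2.451e+05 Pa

2.451e+05


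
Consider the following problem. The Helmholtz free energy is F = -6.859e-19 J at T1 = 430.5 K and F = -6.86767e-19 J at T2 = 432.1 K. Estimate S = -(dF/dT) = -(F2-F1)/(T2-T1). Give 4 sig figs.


Step 1: dF = F2 - F1 = -6.86767e-19 - (-6.859e-19) = -8.67e-22 J
Step 2: dT = T2 - T1 = 432.1 - 430.5 = 1.6 K
Step 3: S = -dF/dT = -(-8.67e-22)/1.6 = 5.419e-22 J/K

5.419e-22


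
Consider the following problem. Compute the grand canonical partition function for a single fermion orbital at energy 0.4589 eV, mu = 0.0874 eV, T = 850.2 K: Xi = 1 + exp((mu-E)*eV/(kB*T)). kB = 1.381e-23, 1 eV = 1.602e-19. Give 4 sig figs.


Step 1: (mu - E) = 0.0874 - 0.4589 = -0.3715 eV
Step 2: x = (mu-E)*eV/(kB*T) = -0.3715*1.602e-19/(1.381e-23*850.2) = -5.069
Step 3: exp(x) = 0.00629
Step 4: Xi = 1 + 0.00629 = 1.006

1.006


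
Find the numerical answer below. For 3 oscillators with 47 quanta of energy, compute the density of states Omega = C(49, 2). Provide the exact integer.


Step 1: Use binomial coefficient C(49, 2)
Step 2: Numerator = 49! / 47!
Step 3: Denominator = 2!
Step 4: Omega = 1176

1176


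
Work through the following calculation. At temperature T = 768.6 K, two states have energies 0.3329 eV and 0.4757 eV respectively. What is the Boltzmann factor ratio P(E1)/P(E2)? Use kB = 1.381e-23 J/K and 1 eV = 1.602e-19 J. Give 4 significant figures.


Step 1: Compute energy difference dE = E1 - E2 = 0.3329 - 0.4757 = -0.1428 eV
Step 2: Convert to Joules: dE_J = -0.1428 * 1.602e-19 = -2.288e-20 J
Step 3: Compute exponent = -dE_J / (kB * T) = -(-2.288e-20) / (1.381e-23 * 768.6) = 2.155
Step 4: P(E1)/P(E2) = exp(2.155) = 8.63

8.63


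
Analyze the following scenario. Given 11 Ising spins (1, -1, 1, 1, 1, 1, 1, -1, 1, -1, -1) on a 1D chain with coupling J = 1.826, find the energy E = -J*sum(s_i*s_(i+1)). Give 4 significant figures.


Step 1: Nearest-neighbor products: -1, -1, 1, 1, 1, 1, -1, -1, -1, 1
Step 2: Sum of products = 0
Step 3: E = -1.826 * 0 = 0

0


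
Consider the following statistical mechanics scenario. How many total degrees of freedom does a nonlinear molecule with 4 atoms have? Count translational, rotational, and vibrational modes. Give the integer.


Step 1: Translational DOF = 3
Step 2: Rotational DOF (nonlinear) = 3
Step 3: Vibrational DOF = 3*4 - 6 = 6
Step 4: Total = 3 + 3 + 6 = 12

12


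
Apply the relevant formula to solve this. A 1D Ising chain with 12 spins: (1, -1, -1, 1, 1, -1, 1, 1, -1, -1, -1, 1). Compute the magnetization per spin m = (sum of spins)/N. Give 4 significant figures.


Step 1: Count up spins (+1): 6, down spins (-1): 6
Step 2: Total magnetization M = 6 - 6 = 0
Step 3: m = M/N = 0/12 = 0

0


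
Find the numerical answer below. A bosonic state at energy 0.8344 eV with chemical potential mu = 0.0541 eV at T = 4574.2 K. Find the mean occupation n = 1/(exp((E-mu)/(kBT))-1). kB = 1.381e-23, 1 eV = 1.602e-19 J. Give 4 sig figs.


Step 1: (E - mu) = 0.7803 eV
Step 2: x = (E-mu)*eV/(kB*T) = 0.7803*1.602e-19/(1.381e-23*4574.2) = 1.979
Step 3: exp(x) = 7.234
Step 4: n = 1/(exp(x)-1) = 0.1604

0.1604


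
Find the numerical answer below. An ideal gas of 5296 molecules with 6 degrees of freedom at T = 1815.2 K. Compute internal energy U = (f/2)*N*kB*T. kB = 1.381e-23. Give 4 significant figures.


Step 1: f/2 = 6/2 = 3.0
Step 2: N*kB*T = 5296*1.381e-23*1815.2 = 1.328e-16
Step 3: U = 3.0 * 1.328e-16 = 3.983e-16 J

3.983e-16


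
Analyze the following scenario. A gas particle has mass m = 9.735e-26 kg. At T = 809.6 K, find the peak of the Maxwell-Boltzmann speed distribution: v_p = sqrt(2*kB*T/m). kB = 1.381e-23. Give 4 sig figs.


Step 1: Numerator = 2*kB*T = 2*1.381e-23*809.6 = 2.236e-20
Step 2: Ratio = 2.236e-20 / 9.735e-26 = 2.297e+05
Step 3: v_p = sqrt(2.297e+05) = 479.3 m/s

479.3


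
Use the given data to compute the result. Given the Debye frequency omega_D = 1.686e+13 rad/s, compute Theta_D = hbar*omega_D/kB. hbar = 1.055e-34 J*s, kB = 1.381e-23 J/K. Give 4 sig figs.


Step 1: hbar*omega_D = 1.055e-34 * 1.686e+13 = 1.779e-21 J
Step 2: Theta_D = 1.779e-21 / 1.381e-23
Step 3: Theta_D = 128.8 K

128.8


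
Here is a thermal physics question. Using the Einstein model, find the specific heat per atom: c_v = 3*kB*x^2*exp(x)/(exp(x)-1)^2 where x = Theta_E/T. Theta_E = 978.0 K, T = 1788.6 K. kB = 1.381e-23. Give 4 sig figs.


Step 1: x = Theta_E/T = 978.0/1788.6 = 0.5468
Step 2: x^2 = 0.299
Step 3: exp(x) = 1.728
Step 4: c_v = 3*1.381e-23*0.299*1.728/(1.728-1)^2 = 4.041e-23

4.041e-23


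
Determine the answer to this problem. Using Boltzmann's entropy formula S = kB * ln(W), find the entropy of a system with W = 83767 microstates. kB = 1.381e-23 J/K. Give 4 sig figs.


Step 1: ln(W) = ln(83767) = 11.34
Step 2: S = kB * ln(W) = 1.381e-23 * 11.34
Step 3: S = 1.565e-22 J/K

1.565e-22


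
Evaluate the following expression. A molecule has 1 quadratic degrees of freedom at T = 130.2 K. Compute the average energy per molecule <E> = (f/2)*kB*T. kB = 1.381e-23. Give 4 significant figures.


Step 1: f/2 = 1/2 = 0.5
Step 2: kB*T = 1.381e-23 * 130.2 = 1.798e-21
Step 3: <E> = 0.5 * 1.798e-21 = 8.99e-22 J

8.99e-22


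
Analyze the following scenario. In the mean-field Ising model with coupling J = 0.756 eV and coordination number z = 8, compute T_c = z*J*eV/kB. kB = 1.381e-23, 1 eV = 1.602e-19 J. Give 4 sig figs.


Step 1: z*J = 8*0.756 = 6.048 eV
Step 2: Convert to Joules: 6.048*1.602e-19 = 9.689e-19 J
Step 3: T_c = 9.689e-19 / 1.381e-23 = 7.016e+04 K

7.016e+04


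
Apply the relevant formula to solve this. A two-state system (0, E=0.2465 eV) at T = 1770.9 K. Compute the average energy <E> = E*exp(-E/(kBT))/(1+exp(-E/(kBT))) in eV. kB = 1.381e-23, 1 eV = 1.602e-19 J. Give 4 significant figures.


Step 1: beta*E = 0.2465*1.602e-19/(1.381e-23*1770.9) = 1.615
Step 2: exp(-beta*E) = 0.199
Step 3: <E> = 0.2465*0.199/(1+0.199) = 0.0409 eV

0.0409


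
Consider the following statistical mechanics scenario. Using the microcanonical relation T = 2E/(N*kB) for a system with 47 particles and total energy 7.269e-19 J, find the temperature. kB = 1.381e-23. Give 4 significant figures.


Step 1: Numerator = 2*E = 2*7.269e-19 = 1.454e-18 J
Step 2: Denominator = N*kB = 47*1.381e-23 = 6.491e-22
Step 3: T = 1.454e-18 / 6.491e-22 = 2240 K

2240


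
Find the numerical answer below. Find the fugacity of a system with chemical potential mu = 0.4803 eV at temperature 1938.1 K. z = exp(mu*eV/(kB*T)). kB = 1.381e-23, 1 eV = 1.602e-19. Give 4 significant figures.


Step 1: Convert mu to Joules: 0.4803*1.602e-19 = 7.694e-20 J
Step 2: kB*T = 1.381e-23*1938.1 = 2.677e-20 J
Step 3: mu/(kB*T) = 2.875
Step 4: z = exp(2.875) = 17.72

17.72


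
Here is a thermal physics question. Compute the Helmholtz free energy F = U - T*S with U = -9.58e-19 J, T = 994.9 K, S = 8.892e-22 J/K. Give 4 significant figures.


Step 1: T*S = 994.9 * 8.892e-22 = 8.847e-19 J
Step 2: F = U - T*S = -9.58e-19 - 8.847e-19
Step 3: F = -1.843e-18 J

-1.843e-18


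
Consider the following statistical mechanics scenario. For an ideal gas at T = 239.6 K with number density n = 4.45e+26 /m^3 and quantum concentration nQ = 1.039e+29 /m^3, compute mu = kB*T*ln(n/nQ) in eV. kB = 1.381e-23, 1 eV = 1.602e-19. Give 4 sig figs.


Step 1: n/nQ = 4.45e+26/1.039e+29 = 0.004283
Step 2: ln(n/nQ) = -5.453
Step 3: mu = kB*T*ln(n/nQ) = 3.309e-21*-5.453 = -1.804e-20 J
Step 4: Convert to eV: -1.804e-20/1.602e-19 = -0.1126 eV

-0.1126


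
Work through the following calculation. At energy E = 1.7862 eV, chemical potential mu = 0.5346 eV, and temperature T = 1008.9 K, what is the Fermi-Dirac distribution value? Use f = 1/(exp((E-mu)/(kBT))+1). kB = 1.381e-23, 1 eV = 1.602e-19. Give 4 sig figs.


Step 1: (E - mu) = 1.7862 - 0.5346 = 1.252 eV
Step 2: Convert: (E-mu)*eV = 2.005e-19 J
Step 3: x = (E-mu)*eV/(kB*T) = 14.39
Step 4: f = 1/(exp(14.39)+1) = 5.625e-07

5.625e-07


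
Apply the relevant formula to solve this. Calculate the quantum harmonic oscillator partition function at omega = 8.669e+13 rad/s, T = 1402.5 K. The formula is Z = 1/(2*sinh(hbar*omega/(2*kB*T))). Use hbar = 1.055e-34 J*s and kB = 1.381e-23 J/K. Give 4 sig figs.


Step 1: Compute x = hbar*omega/(kB*T) = 1.055e-34*8.669e+13/(1.381e-23*1402.5) = 0.4722
Step 2: x/2 = 0.2361
Step 3: sinh(x/2) = 0.2383
Step 4: Z = 1/(2*0.2383) = 2.098

2.098


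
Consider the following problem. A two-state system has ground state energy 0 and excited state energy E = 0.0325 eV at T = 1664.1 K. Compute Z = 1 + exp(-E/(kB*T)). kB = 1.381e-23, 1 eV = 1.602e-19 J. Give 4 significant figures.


Step 1: Compute beta*E = E*eV/(kB*T) = 0.0325*1.602e-19/(1.381e-23*1664.1) = 0.2266
Step 2: exp(-beta*E) = exp(-0.2266) = 0.7973
Step 3: Z = 1 + 0.7973 = 1.797

1.797


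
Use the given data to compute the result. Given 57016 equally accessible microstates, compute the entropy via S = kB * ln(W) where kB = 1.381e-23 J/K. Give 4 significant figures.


Step 1: ln(W) = ln(57016) = 10.95
Step 2: S = kB * ln(W) = 1.381e-23 * 10.95
Step 3: S = 1.512e-22 J/K

1.512e-22


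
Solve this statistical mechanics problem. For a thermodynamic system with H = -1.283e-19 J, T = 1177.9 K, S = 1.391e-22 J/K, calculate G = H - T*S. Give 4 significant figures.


Step 1: T*S = 1177.9 * 1.391e-22 = 1.638e-19 J
Step 2: G = H - T*S = -1.283e-19 - 1.638e-19
Step 3: G = -2.921e-19 J

-2.921e-19


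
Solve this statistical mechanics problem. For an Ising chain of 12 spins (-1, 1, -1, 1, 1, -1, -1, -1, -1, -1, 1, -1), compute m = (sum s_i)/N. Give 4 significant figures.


Step 1: Count up spins (+1): 4, down spins (-1): 8
Step 2: Total magnetization M = 4 - 8 = -4
Step 3: m = M/N = -4/12 = -0.3333

-0.3333


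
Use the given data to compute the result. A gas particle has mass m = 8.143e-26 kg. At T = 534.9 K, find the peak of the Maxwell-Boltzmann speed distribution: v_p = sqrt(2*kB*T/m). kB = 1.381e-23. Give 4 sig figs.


Step 1: Numerator = 2*kB*T = 2*1.381e-23*534.9 = 1.477e-20
Step 2: Ratio = 1.477e-20 / 8.143e-26 = 1.814e+05
Step 3: v_p = sqrt(1.814e+05) = 425.9 m/s

425.9


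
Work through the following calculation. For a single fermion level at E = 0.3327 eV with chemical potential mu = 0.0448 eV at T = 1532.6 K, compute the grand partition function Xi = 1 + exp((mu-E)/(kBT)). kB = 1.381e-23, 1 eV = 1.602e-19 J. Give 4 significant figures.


Step 1: (mu - E) = 0.0448 - 0.3327 = -0.2879 eV
Step 2: x = (mu-E)*eV/(kB*T) = -0.2879*1.602e-19/(1.381e-23*1532.6) = -2.179
Step 3: exp(x) = 0.1131
Step 4: Xi = 1 + 0.1131 = 1.113

1.113


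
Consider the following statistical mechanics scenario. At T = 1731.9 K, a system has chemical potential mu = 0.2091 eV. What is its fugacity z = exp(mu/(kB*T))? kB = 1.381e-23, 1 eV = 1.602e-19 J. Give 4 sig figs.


Step 1: Convert mu to Joules: 0.2091*1.602e-19 = 3.35e-20 J
Step 2: kB*T = 1.381e-23*1731.9 = 2.392e-20 J
Step 3: mu/(kB*T) = 1.401
Step 4: z = exp(1.401) = 4.057

4.057


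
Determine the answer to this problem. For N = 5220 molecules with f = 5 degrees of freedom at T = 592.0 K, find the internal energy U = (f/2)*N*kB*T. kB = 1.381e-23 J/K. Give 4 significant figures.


Step 1: f/2 = 5/2 = 2.5
Step 2: N*kB*T = 5220*1.381e-23*592.0 = 4.268e-17
Step 3: U = 2.5 * 4.268e-17 = 1.067e-16 J

1.067e-16


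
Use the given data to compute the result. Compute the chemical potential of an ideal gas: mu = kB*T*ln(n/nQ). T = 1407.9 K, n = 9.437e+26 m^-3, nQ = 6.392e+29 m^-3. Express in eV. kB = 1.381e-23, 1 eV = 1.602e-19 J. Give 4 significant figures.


Step 1: n/nQ = 9.437e+26/6.392e+29 = 0.001476
Step 2: ln(n/nQ) = -6.518
Step 3: mu = kB*T*ln(n/nQ) = 1.944e-20*-6.518 = -1.267e-19 J
Step 4: Convert to eV: -1.267e-19/1.602e-19 = -0.7911 eV

-0.7911


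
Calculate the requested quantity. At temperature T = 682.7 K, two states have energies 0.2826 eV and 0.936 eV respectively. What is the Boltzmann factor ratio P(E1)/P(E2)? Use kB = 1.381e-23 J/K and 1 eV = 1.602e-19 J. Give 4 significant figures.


Step 1: Compute energy difference dE = E1 - E2 = 0.2826 - 0.936 = -0.6534 eV
Step 2: Convert to Joules: dE_J = -0.6534 * 1.602e-19 = -1.047e-19 J
Step 3: Compute exponent = -dE_J / (kB * T) = -(-1.047e-19) / (1.381e-23 * 682.7) = 11.1
Step 4: P(E1)/P(E2) = exp(11.1) = 6.633e+04

6.633e+04


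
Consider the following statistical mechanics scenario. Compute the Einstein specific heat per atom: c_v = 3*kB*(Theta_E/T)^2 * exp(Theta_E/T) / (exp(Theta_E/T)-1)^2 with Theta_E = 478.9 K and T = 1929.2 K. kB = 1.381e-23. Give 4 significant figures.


Step 1: x = Theta_E/T = 478.9/1929.2 = 0.2482
Step 2: x^2 = 0.06162
Step 3: exp(x) = 1.282
Step 4: c_v = 3*1.381e-23*0.06162*1.282/(1.282-1)^2 = 4.122e-23

4.122e-23


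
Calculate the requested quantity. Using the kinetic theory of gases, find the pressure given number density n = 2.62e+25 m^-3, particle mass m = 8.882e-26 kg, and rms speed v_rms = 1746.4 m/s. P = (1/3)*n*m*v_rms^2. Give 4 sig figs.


Step 1: v_rms^2 = 1746.4^2 = 3.05e+06
Step 2: n*m = 2.62e+25*8.882e-26 = 2.327
Step 3: P = (1/3)*2.327*3.05e+06 = 2.366e+06 Pa

2.366e+06


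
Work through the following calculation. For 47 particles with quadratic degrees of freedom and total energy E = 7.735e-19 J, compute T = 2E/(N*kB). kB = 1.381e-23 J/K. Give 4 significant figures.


Step 1: Numerator = 2*E = 2*7.735e-19 = 1.547e-18 J
Step 2: Denominator = N*kB = 47*1.381e-23 = 6.491e-22
Step 3: T = 1.547e-18 / 6.491e-22 = 2383 K

2383


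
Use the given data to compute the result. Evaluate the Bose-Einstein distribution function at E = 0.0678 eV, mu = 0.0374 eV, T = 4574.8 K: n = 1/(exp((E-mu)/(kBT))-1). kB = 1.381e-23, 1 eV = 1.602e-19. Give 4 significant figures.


Step 1: (E - mu) = 0.0304 eV
Step 2: x = (E-mu)*eV/(kB*T) = 0.0304*1.602e-19/(1.381e-23*4574.8) = 0.07709
Step 3: exp(x) = 1.08
Step 4: n = 1/(exp(x)-1) = 12.48

12.48


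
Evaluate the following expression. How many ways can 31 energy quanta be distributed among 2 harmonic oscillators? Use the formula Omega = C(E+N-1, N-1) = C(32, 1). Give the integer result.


Step 1: Use binomial coefficient C(32, 1)
Step 2: Numerator = 32! / 31!
Step 3: Denominator = 1!
Step 4: Omega = 32

32


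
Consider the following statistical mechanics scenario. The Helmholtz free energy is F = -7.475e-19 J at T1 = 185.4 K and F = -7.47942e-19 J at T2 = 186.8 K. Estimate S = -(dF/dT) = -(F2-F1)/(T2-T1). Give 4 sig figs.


Step 1: dF = F2 - F1 = -7.47942e-19 - (-7.475e-19) = -4.42e-22 J
Step 2: dT = T2 - T1 = 186.8 - 185.4 = 1.4 K
Step 3: S = -dF/dT = -(-4.42e-22)/1.4 = 3.157e-22 J/K

3.157e-22


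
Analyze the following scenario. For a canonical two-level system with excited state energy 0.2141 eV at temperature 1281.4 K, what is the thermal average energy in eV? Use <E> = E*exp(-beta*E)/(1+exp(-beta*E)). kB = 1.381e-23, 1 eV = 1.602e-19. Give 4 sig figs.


Step 1: beta*E = 0.2141*1.602e-19/(1.381e-23*1281.4) = 1.938
Step 2: exp(-beta*E) = 0.144
Step 3: <E> = 0.2141*0.144/(1+0.144) = 0.02694 eV

0.02694


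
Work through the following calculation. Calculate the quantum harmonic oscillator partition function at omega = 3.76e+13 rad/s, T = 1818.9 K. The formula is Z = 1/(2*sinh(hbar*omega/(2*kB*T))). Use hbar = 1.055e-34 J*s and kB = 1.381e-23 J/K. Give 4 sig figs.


Step 1: Compute x = hbar*omega/(kB*T) = 1.055e-34*3.76e+13/(1.381e-23*1818.9) = 0.1579
Step 2: x/2 = 0.07896
Step 3: sinh(x/2) = 0.07904
Step 4: Z = 1/(2*0.07904) = 6.326

6.326


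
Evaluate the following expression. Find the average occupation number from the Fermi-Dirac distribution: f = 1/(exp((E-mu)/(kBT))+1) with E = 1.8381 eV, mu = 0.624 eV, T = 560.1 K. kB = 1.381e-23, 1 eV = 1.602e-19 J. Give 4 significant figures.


Step 1: (E - mu) = 1.8381 - 0.624 = 1.214 eV
Step 2: Convert: (E-mu)*eV = 1.945e-19 J
Step 3: x = (E-mu)*eV/(kB*T) = 25.15
Step 4: f = 1/(exp(25.15)+1) = 1.201e-11

1.201e-11


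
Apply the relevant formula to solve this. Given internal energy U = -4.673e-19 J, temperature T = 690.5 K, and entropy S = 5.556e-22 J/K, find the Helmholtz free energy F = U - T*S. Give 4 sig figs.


Step 1: T*S = 690.5 * 5.556e-22 = 3.836e-19 J
Step 2: F = U - T*S = -4.673e-19 - 3.836e-19
Step 3: F = -8.509e-19 J

-8.509e-19


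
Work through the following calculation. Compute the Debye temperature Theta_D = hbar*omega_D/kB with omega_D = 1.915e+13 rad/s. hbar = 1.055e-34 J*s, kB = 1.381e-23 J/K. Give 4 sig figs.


Step 1: hbar*omega_D = 1.055e-34 * 1.915e+13 = 2.02e-21 J
Step 2: Theta_D = 2.02e-21 / 1.381e-23
Step 3: Theta_D = 146.3 K

146.3


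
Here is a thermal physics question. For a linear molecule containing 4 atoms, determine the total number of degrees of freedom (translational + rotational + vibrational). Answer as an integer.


Step 1: Translational DOF = 3
Step 2: Rotational DOF (linear) = 2
Step 3: Vibrational DOF = 3*4 - 5 = 7
Step 4: Total = 3 + 2 + 7 = 12

12


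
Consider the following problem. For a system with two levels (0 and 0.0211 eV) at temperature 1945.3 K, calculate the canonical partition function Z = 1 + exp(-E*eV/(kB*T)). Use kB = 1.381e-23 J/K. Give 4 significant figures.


Step 1: Compute beta*E = E*eV/(kB*T) = 0.0211*1.602e-19/(1.381e-23*1945.3) = 0.1258
Step 2: exp(-beta*E) = exp(-0.1258) = 0.8818
Step 3: Z = 1 + 0.8818 = 1.882

1.882


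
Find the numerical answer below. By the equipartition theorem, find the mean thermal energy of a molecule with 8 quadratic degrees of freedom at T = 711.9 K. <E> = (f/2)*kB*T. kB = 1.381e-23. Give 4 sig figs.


Step 1: f/2 = 8/2 = 4
Step 2: kB*T = 1.381e-23 * 711.9 = 9.831e-21
Step 3: <E> = 4 * 9.831e-21 = 3.933e-20 J

3.933e-20


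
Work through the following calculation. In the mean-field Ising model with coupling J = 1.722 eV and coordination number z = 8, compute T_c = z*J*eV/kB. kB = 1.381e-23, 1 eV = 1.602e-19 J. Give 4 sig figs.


Step 1: z*J = 8*1.722 = 13.78 eV
Step 2: Convert to Joules: 13.78*1.602e-19 = 2.207e-18 J
Step 3: T_c = 2.207e-18 / 1.381e-23 = 1.598e+05 K

1.598e+05


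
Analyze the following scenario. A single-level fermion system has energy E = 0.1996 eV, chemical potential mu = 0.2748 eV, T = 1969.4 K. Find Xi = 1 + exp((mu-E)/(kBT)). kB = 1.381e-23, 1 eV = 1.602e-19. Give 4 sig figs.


Step 1: (mu - E) = 0.2748 - 0.1996 = 0.0752 eV
Step 2: x = (mu-E)*eV/(kB*T) = 0.0752*1.602e-19/(1.381e-23*1969.4) = 0.4429
Step 3: exp(x) = 1.557
Step 4: Xi = 1 + 1.557 = 2.557

2.557


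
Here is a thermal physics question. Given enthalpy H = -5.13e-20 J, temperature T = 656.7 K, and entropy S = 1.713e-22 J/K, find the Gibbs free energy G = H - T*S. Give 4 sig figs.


Step 1: T*S = 656.7 * 1.713e-22 = 1.125e-19 J
Step 2: G = H - T*S = -5.13e-20 - 1.125e-19
Step 3: G = -1.638e-19 J

-1.638e-19


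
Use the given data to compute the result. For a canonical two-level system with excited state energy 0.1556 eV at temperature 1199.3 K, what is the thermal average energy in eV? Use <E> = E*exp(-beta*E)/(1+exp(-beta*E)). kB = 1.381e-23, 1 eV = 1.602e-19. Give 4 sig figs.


Step 1: beta*E = 0.1556*1.602e-19/(1.381e-23*1199.3) = 1.505
Step 2: exp(-beta*E) = 0.222
Step 3: <E> = 0.1556*0.222/(1+0.222) = 0.02827 eV

0.02827


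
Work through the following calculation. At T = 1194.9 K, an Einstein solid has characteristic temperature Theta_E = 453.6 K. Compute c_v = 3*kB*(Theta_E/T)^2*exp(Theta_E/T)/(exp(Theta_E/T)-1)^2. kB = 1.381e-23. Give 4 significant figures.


Step 1: x = Theta_E/T = 453.6/1194.9 = 0.3796
Step 2: x^2 = 0.1441
Step 3: exp(x) = 1.462
Step 4: c_v = 3*1.381e-23*0.1441*1.462/(1.462-1)^2 = 4.094e-23

4.094e-23


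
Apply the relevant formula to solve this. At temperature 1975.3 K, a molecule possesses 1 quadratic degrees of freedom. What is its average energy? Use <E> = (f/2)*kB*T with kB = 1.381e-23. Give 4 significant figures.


Step 1: f/2 = 1/2 = 0.5
Step 2: kB*T = 1.381e-23 * 1975.3 = 2.728e-20
Step 3: <E> = 0.5 * 2.728e-20 = 1.364e-20 J

1.364e-20


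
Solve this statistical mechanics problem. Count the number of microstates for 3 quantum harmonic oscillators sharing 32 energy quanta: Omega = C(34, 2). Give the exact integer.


Step 1: Use binomial coefficient C(34, 2)
Step 2: Numerator = 34! / 32!
Step 3: Denominator = 2!
Step 4: Omega = 561

561


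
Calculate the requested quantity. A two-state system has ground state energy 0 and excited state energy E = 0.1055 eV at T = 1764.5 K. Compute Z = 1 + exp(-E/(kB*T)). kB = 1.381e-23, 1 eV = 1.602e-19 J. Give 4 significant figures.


Step 1: Compute beta*E = E*eV/(kB*T) = 0.1055*1.602e-19/(1.381e-23*1764.5) = 0.6936
Step 2: exp(-beta*E) = exp(-0.6936) = 0.4998
Step 3: Z = 1 + 0.4998 = 1.5

1.5


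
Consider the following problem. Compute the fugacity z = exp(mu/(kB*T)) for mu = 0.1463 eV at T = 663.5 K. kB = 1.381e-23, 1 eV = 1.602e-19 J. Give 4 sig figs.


Step 1: Convert mu to Joules: 0.1463*1.602e-19 = 2.344e-20 J
Step 2: kB*T = 1.381e-23*663.5 = 9.163e-21 J
Step 3: mu/(kB*T) = 2.558
Step 4: z = exp(2.558) = 12.91

12.91


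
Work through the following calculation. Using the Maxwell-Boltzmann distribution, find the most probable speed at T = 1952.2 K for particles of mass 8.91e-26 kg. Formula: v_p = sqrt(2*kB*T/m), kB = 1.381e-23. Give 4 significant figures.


Step 1: Numerator = 2*kB*T = 2*1.381e-23*1952.2 = 5.392e-20
Step 2: Ratio = 5.392e-20 / 8.91e-26 = 6.052e+05
Step 3: v_p = sqrt(6.052e+05) = 777.9 m/s

777.9


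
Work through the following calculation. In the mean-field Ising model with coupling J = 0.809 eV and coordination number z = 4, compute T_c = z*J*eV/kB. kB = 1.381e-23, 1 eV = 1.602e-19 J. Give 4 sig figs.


Step 1: z*J = 4*0.809 = 3.236 eV
Step 2: Convert to Joules: 3.236*1.602e-19 = 5.184e-19 J
Step 3: T_c = 5.184e-19 / 1.381e-23 = 3.754e+04 K

3.754e+04


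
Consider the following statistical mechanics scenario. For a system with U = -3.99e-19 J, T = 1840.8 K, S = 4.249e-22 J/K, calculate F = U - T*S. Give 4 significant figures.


Step 1: T*S = 1840.8 * 4.249e-22 = 7.822e-19 J
Step 2: F = U - T*S = -3.99e-19 - 7.822e-19
Step 3: F = -1.181e-18 J

-1.181e-18


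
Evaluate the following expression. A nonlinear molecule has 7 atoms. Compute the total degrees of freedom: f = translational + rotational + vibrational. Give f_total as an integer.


Step 1: Translational DOF = 3
Step 2: Rotational DOF (nonlinear) = 3
Step 3: Vibrational DOF = 3*7 - 6 = 15
Step 4: Total = 3 + 3 + 15 = 21

21


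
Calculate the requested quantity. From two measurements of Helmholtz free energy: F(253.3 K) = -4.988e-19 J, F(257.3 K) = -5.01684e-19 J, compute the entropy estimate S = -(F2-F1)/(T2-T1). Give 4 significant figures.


Step 1: dF = F2 - F1 = -5.01684e-19 - (-4.988e-19) = -2.884e-21 J
Step 2: dT = T2 - T1 = 257.3 - 253.3 = 4 K
Step 3: S = -dF/dT = -(-2.884e-21)/4 = 7.21e-22 J/K

7.21e-22


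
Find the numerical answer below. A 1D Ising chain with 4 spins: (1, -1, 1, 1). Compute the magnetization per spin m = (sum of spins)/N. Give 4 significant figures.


Step 1: Count up spins (+1): 3, down spins (-1): 1
Step 2: Total magnetization M = 3 - 1 = 2
Step 3: m = M/N = 2/4 = 0.5

0.5


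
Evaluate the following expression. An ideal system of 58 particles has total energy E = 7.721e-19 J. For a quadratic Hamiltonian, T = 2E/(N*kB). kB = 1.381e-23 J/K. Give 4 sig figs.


Step 1: Numerator = 2*E = 2*7.721e-19 = 1.544e-18 J
Step 2: Denominator = N*kB = 58*1.381e-23 = 8.01e-22
Step 3: T = 1.544e-18 / 8.01e-22 = 1928 K

1928


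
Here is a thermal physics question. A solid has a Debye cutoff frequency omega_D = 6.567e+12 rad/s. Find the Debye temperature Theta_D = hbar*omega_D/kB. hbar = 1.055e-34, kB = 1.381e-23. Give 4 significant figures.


Step 1: hbar*omega_D = 1.055e-34 * 6.567e+12 = 6.928e-22 J
Step 2: Theta_D = 6.928e-22 / 1.381e-23
Step 3: Theta_D = 50.17 K

50.17


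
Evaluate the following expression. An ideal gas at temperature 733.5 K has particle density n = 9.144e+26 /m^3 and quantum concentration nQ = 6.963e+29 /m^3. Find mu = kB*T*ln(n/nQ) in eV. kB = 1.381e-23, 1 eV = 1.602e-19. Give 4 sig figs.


Step 1: n/nQ = 9.144e+26/6.963e+29 = 0.001313
Step 2: ln(n/nQ) = -6.635
Step 3: mu = kB*T*ln(n/nQ) = 1.013e-20*-6.635 = -6.721e-20 J
Step 4: Convert to eV: -6.721e-20/1.602e-19 = -0.4196 eV

-0.4196


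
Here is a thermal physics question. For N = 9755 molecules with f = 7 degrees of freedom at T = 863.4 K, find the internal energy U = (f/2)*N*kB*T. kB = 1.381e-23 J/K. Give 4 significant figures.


Step 1: f/2 = 7/2 = 3.5
Step 2: N*kB*T = 9755*1.381e-23*863.4 = 1.163e-16
Step 3: U = 3.5 * 1.163e-16 = 4.071e-16 J

4.071e-16


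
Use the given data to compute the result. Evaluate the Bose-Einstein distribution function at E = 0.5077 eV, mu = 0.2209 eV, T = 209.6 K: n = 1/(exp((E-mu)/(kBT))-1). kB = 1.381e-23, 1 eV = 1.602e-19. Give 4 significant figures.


Step 1: (E - mu) = 0.2868 eV
Step 2: x = (E-mu)*eV/(kB*T) = 0.2868*1.602e-19/(1.381e-23*209.6) = 15.87
Step 3: exp(x) = 7.826e+06
Step 4: n = 1/(exp(x)-1) = 1.278e-07

1.278e-07


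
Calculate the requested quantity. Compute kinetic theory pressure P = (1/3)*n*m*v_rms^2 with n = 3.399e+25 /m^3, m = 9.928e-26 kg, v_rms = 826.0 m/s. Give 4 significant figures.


Step 1: v_rms^2 = 826.0^2 = 6.823e+05
Step 2: n*m = 3.399e+25*9.928e-26 = 3.375
Step 3: P = (1/3)*3.375*6.823e+05 = 7.675e+05 Pa

7.675e+05


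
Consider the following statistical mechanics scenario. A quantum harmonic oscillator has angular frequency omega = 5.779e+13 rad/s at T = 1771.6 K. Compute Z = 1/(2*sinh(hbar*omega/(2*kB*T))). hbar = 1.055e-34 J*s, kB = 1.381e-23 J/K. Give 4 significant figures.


Step 1: Compute x = hbar*omega/(kB*T) = 1.055e-34*5.779e+13/(1.381e-23*1771.6) = 0.2492
Step 2: x/2 = 0.1246
Step 3: sinh(x/2) = 0.1249
Step 4: Z = 1/(2*0.1249) = 4.002

4.002


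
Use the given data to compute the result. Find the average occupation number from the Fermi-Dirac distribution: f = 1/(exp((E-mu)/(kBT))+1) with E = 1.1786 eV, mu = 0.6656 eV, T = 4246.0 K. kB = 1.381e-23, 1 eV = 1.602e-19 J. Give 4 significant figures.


Step 1: (E - mu) = 1.1786 - 0.6656 = 0.513 eV
Step 2: Convert: (E-mu)*eV = 8.218e-20 J
Step 3: x = (E-mu)*eV/(kB*T) = 1.402
Step 4: f = 1/(exp(1.402)+1) = 0.1976

0.1976


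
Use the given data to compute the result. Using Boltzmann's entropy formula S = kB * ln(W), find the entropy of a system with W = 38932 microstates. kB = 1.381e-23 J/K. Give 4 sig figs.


Step 1: ln(W) = ln(38932) = 10.57
Step 2: S = kB * ln(W) = 1.381e-23 * 10.57
Step 3: S = 1.46e-22 J/K

1.46e-22


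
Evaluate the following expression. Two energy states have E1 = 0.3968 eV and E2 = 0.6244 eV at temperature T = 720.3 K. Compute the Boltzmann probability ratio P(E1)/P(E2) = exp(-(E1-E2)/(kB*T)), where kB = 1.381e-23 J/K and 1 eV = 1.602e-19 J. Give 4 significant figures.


Step 1: Compute energy difference dE = E1 - E2 = 0.3968 - 0.6244 = -0.2276 eV
Step 2: Convert to Joules: dE_J = -0.2276 * 1.602e-19 = -3.646e-20 J
Step 3: Compute exponent = -dE_J / (kB * T) = -(-3.646e-20) / (1.381e-23 * 720.3) = 3.665
Step 4: P(E1)/P(E2) = exp(3.665) = 39.07

39.07


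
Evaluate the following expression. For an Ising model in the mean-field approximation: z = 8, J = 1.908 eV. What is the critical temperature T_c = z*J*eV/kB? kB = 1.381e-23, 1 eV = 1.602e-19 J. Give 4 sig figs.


Step 1: z*J = 8*1.908 = 15.26 eV
Step 2: Convert to Joules: 15.26*1.602e-19 = 2.445e-18 J
Step 3: T_c = 2.445e-18 / 1.381e-23 = 1.771e+05 K

1.771e+05
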